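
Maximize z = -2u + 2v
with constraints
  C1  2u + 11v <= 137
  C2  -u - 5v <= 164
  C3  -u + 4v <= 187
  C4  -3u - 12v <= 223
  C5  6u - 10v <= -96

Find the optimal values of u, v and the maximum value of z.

u = -392/3, v = 169/12, maximum z = 579/2

Extreme points and z = -2u + 2v:
  (-1509/19, 511/19) → z = 4040/19
  (157/43, 507/43) → z = 700/43
  (-392/3, 169/12) → z = 579/2
  (-1691/51, -175/17) → z = 2332/51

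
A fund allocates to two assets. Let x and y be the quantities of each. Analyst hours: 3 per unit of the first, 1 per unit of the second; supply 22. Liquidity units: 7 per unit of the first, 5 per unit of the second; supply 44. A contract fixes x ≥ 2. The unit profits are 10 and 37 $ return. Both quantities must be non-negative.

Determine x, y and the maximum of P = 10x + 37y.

x = 2, y = 6, maximum P = 242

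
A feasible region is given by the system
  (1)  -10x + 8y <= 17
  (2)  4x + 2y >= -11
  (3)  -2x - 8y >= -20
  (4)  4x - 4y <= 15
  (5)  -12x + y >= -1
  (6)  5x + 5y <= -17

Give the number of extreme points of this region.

The feasible vertices (each the meet of two boundaries and inside every other half-plane) are:
  (-7/12, -13/3)
  (-21/10, -13/10)
  (-1/4, -4)
  (-12/65, -209/65)

4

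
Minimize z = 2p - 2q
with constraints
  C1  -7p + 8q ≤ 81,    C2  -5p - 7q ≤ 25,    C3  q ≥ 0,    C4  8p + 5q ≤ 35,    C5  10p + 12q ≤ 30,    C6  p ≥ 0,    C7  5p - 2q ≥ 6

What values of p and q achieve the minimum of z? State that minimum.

Vertices and z = 2p - 2q:
  (3, 0) → z = 6
  (6/5, 0) → z = 12/5
  (33/20, 9/8) → z = 21/20

At the optimal vertex, 10p + 12q = 30 and 5p - 2q = 6.
Solving simultaneously gives p = 33/20, q = 9/8.

p = 33/20, q = 9/8, minimum z = 21/20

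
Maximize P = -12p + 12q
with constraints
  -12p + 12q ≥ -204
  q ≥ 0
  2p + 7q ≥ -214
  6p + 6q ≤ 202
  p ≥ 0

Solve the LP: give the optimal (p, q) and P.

The binding constraints are 6p + 6q = 202 and p = 0.
Solving simultaneously gives p = 0, q = 101/3.

p = 0, q = 101/3, maximum P = 404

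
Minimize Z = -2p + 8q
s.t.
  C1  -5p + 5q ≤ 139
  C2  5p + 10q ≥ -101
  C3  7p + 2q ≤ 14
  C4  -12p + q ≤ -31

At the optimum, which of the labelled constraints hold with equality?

C2 and C3

Vertices and Z = -2p + 8q:
  (57/10, -259/20) → Z = -115
  (209/125, -1367/125) → Z = -11354/125
  (76/31, -49/31) → Z = -544/31

The minimum is at (57/10, -259/20). Substituting into each constraint, equality holds for C2 and C3; the remaining constraints have slack.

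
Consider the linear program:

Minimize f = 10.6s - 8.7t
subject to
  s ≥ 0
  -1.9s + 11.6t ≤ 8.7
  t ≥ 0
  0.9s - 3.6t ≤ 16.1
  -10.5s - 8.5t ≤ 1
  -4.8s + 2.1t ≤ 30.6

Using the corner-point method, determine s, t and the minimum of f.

s = 0, t = 0.75, minimum f = -6.525

Extreme points and f = 10.6s - 8.7t:
  (0, 3/4) → f = -261/40
  (0, 0) → f = 0
  (2726/45, 1921/180) → f = 988697/1800
  (161/9, 0) → f = 8533/45

At the optimal vertex, s = 0 and -1.9s + 11.6t = 8.7.
Solving simultaneously gives s = 0, t = 3/4.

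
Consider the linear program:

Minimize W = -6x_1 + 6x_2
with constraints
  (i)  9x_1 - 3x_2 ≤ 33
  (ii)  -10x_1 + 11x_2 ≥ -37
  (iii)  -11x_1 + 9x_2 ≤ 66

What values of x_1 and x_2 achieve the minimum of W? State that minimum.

x_1 = 84/23, x_2 = -1/23, minimum W = -510/23

Vertices and W = -6x_1 + 6x_2:
  (84/23, -1/23) → W = -510/23
  (165/16, 319/16) → W = 231/4
  (-1059/31, -1067/31) → W = -48/31

At the optimal vertex, 9x_1 - 3x_2 = 33 and -10x_1 + 11x_2 = -37.
Solving simultaneously gives x_1 = 84/23, x_2 = -1/23.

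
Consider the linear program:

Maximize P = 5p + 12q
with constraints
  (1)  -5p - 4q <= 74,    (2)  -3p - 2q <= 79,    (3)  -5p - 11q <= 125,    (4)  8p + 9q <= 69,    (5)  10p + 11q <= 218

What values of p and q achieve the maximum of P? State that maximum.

p = -942/13, q = 937/13, maximum P = 6534/13

Feasible corners and P = 5p + 12q:
  (-314/35, -51/7) → P = -926/7
  (-942/13, 937/13) → P = 6534/13
  (1884/43, -1345/43) → P = -6720/43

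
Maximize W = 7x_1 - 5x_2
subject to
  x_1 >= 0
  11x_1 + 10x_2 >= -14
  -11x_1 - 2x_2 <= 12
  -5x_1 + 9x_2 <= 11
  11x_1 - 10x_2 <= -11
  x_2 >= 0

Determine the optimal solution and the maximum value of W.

x_1 = 11/49, x_2 = 66/49, maximum W = -253/49

Vertices and W = 7x_1 - 5x_2:
  (0, 11/9) → W = -55/9
  (0, 11/10) → W = -11/2
  (11/49, 66/49) → W = -253/49

At the optimal vertex, -5x_1 + 9x_2 = 11 and 11x_1 - 10x_2 = -11.
Solving simultaneously gives x_1 = 11/49, x_2 = 66/49.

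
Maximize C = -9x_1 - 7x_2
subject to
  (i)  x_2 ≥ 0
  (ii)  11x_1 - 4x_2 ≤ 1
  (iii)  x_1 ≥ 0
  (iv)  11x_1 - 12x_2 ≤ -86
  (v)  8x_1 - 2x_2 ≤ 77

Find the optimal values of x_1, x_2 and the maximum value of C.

x_1 = 0, x_2 = 43/6, maximum C = -301/6

Vertices and C = -9x_1 - 7x_2:
  (89/22, 87/8) → C = -9903/88
  (153/5, 839/10) → C = -8627/10
  (0, 43/6) → C = -301/6
The feasible region is unbounded (it extends along (0, 1), (1, 4)), but C strictly decreases along every unbounded feasible direction, so there is no improving ray and the maximum is attained at a vertex.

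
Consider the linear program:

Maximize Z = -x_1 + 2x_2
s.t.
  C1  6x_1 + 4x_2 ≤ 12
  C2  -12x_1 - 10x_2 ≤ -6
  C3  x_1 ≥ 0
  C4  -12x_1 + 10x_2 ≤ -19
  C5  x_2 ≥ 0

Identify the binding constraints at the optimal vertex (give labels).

Vertices and Z = -x_1 + 2x_2:
  (49/27, 5/18) → Z = -34/27
  (2, 0) → Z = -2
  (19/12, 0) → Z = -19/12

The maximum is at (49/27, 5/18). Substituting into each constraint, equality holds for C1 and C4; the remaining constraints have slack.

C1 and C4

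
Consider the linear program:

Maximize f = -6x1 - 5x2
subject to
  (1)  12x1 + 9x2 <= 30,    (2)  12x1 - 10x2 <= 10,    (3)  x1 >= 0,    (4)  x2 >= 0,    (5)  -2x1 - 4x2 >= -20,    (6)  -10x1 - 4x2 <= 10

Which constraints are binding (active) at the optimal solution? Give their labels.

Extreme points and f = -6x1 - 5x2:
  (65/38, 20/19) → f = -295/19
  (0, 10/3) → f = -50/3
  (5/6, 0) → f = -5
  (0, 0) → f = 0

The maximum is at (0, 0). Substituting into each constraint, equality holds for (3) and (4); the remaining constraints have slack.

(3) and (4)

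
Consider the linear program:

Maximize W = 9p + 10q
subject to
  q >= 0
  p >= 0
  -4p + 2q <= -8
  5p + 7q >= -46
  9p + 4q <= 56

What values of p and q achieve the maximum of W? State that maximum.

p = 72/17, q = 76/17, maximum W = 1408/17

Extreme points and W = 9p + 10q:
  (2, 0) → W = 18
  (56/9, 0) → W = 56
  (72/17, 76/17) → W = 1408/17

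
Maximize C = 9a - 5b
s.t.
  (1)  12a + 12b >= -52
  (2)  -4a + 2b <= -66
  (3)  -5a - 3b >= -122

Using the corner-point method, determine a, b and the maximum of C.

Corner points and C = 9a - 5b:
  (86/9, -125/9) → C = 1399/9
  (135/2, -431/6) → C = 2900/3
  (221/11, 79/11) → C = 1594/11

The optimum lies where 12a + 12b = -52 and -5a - 3b = -122.
Solving simultaneously gives a = 135/2, b = -431/6.

a = 135/2, b = -431/6, maximum C = 2900/3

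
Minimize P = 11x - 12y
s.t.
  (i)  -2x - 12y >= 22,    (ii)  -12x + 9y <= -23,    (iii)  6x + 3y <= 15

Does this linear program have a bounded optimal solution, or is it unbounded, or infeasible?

bounded optimum

Vertices and P = 11x - 12y:
  (13/27, -155/81) → P = 763/27
  (41/11, -27/11) → P = 775/11
The feasible region has finitely many vertices and no improving ray; the minimum is 763/27 at (13/27, -155/81).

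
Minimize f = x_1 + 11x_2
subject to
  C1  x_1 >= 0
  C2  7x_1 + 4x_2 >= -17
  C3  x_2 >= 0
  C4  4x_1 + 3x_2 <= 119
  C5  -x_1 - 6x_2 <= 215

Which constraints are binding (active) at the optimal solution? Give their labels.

C1 and C3

Extreme points and f = x_1 + 11x_2:
  (0, 0) → f = 0
  (0, 119/3) → f = 1309/3
  (119/4, 0) → f = 119/4

The minimum is at (0, 0). Substituting into each constraint, equality holds for C1 and C3; the remaining constraints have slack.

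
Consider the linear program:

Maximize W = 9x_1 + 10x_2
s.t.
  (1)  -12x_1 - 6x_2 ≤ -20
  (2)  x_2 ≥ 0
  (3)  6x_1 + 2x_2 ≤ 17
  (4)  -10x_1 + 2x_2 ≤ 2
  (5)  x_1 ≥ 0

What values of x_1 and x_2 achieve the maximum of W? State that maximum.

Vertices and W = 9x_1 + 10x_2:
  (5/3, 0) → W = 15
  (1/3, 8/3) → W = 89/3
  (17/6, 0) → W = 51/2
  (15/16, 91/16) → W = 1045/16

The optimum lies where 6x_1 + 2x_2 = 17 and -10x_1 + 2x_2 = 2.
Solving simultaneously gives x_1 = 15/16, x_2 = 91/16.

x_1 = 15/16, x_2 = 91/16, maximum W = 1045/16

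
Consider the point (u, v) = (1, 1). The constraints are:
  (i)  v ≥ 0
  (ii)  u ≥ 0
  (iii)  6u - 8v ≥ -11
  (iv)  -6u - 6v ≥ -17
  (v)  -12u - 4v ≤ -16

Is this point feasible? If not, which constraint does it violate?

feasible

(i): 1 ≥ 0 ✓
(ii): 1 ≥ 0 ✓
(iii): -2 ≥ -11 ✓
(iv): -12 ≥ -17 ✓
(v): -16 ≤ -16 ✓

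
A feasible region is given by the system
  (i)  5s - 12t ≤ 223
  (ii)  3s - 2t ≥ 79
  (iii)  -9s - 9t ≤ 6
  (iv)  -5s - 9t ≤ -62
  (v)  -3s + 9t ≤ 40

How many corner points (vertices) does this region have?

4

Of the 10 pairwise boundary intersections, those satisfying every inequality are:
  (131/5, -23/3)
  (829/3, 869/9)
  (835/37, -209/37)
  (113/3, 17)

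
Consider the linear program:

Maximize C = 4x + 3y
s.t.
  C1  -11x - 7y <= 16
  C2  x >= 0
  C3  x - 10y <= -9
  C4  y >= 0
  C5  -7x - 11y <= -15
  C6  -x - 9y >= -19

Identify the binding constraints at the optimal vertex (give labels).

Corner points and C = 4x + 3y:
  (0, 15/11) → C = 45/11
  (0, 19/9) → C = 19/3
  (17/27, 26/27) → C = 146/27
  (109/19, 28/19) → C = 520/19

The maximum is at (109/19, 28/19). Substituting into each constraint, equality holds for C3 and C6; the remaining constraints have slack.

C3 and C6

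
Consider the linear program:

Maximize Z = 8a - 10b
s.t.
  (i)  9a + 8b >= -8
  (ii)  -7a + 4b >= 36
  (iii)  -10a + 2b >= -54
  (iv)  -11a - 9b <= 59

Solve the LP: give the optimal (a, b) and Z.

Corner points and Z = 8a - 10b:
  (-80/23, 67/23) → Z = -1310/23
  (-400/7, 443/7) → Z = -1090
  (144/13, 369/13) → Z = -2538/13
The feasible region is unbounded (it extends along (-9, 11), (1, 5)), but Z strictly decreases along every unbounded feasible direction, so there is no improving ray and the maximum is attained at a vertex.

The binding constraints are 9a + 8b = -8 and -7a + 4b = 36.
Solving simultaneously gives a = -80/23, b = 67/23.

a = -80/23, b = 67/23, maximum Z = -1310/23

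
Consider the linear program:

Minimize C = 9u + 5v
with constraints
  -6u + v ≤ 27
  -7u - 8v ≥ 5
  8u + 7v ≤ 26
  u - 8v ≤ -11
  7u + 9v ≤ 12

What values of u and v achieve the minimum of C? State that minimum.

u = -205/47, v = 39/47, minimum C = -1650/47

Vertices and C = 9u + 5v:
  (-221/55, 159/55) → C = -1194/55
  (-205/47, 39/47) → C = -1650/47
  (-2, 9/8) → C = -99/8

The binding constraints are -6u + v = 27 and u - 8v = -11.
Solving simultaneously gives u = -205/47, v = 39/47.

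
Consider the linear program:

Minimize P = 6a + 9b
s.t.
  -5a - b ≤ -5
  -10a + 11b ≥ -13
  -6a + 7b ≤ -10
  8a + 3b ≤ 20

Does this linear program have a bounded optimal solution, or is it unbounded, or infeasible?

infeasible

The boundaries -5a - b = -5 and -10a + 11b = -13 meet at (68/65, -3/13), but that point violates -6a + 7b ≤ -10. Every candidate vertex is excluded by some other constraint, so the feasible region is empty.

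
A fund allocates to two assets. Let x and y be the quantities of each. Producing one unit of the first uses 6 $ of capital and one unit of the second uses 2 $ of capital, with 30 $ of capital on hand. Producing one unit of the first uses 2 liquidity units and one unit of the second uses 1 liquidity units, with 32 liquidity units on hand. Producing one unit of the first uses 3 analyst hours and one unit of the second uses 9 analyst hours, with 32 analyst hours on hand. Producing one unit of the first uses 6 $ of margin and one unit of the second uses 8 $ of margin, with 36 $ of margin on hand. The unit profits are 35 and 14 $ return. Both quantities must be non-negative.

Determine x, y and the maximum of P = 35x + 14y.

Vertices and P = 35x + 14y:
  (0, 0) → P = 0
  (0, 32/9) → P = 448/9
  (5, 0) → P = 175
  (14/3, 1) → P = 532/3
  (34/15, 14/5) → P = 1778/15

The optimum lies where 6x + 2y = 30 and 6x + 8y = 36.
Solving simultaneously gives x = 14/3, y = 1.

x = 14/3, y = 1, maximum P = 532/3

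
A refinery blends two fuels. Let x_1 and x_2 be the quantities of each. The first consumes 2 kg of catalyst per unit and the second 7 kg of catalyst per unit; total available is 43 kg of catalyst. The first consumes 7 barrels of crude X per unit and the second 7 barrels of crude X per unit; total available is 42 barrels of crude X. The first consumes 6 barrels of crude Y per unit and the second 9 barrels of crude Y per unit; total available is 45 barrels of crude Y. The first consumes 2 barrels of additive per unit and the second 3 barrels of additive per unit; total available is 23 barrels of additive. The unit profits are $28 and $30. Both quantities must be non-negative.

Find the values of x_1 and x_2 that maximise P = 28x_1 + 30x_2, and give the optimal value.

Vertices and P = 28x_1 + 30x_2:
  (0, 0) → P = 0
  (0, 5) → P = 150
  (6, 0) → P = 168
  (3, 3) → P = 174

The optimum lies where 7x_1 + 7x_2 = 42 and 6x_1 + 9x_2 = 45.
Solving simultaneously gives x_1 = 3, x_2 = 3.

x_1 = 3, x_2 = 3, maximum P = 174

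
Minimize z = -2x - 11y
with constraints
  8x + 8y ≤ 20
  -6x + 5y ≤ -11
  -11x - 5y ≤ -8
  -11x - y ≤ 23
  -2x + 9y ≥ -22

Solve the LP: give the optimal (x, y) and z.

x = 47/22, y = 4/11, minimum z = -91/11

Corner points and z = -2x - 11y:
  (47/22, 4/11) → z = -91/11
  (89/22, -17/11) → z = 98/11
  (19/17, -73/85) → z = 613/85
  (182/109, -226/109) → z = 2122/109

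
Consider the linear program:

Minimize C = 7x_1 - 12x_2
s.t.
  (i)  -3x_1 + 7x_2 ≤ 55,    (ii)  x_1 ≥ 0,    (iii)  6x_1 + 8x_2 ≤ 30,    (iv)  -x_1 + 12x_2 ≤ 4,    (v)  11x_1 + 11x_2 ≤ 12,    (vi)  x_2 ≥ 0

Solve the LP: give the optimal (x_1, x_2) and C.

Feasible corners and C = 7x_1 - 12x_2:
  (0, 1/3) → C = -4
  (0, 0) → C = 0
  (100/143, 56/143) → C = 28/143
  (12/11, 0) → C = 84/11

x_1 = 0, x_2 = 1/3, minimum C = -4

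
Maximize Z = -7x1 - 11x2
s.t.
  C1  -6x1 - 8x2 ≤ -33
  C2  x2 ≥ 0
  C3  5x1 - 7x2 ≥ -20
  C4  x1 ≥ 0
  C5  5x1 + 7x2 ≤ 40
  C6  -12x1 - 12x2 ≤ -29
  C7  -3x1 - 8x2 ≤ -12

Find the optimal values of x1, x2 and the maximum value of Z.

x1 = 11/2, x2 = 0, maximum Z = -77/2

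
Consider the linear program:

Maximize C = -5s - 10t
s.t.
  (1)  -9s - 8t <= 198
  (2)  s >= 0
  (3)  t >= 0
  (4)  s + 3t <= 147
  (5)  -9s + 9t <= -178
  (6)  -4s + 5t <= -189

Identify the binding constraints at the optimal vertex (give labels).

(3) and (6)

Extreme points and C = -5s - 10t:
  (147, 0) → C = -735
  (189/4, 0) → C = -945/4
  (1302/17, 399/17) → C = -10500/17

The maximum is at (189/4, 0). Substituting into each constraint, equality holds for (3) and (6); the remaining constraints have slack.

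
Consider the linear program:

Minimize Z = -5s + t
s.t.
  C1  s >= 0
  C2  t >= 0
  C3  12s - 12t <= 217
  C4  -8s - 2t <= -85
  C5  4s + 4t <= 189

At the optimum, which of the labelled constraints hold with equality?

Corner points and Z = -5s + t:
  (0, 85/2) → Z = 85/2
  (0, 189/4) → Z = 189/4
  (217/12, 0) → Z = -1085/12
  (85/8, 0) → Z = -425/8
  (98/3, 175/12) → Z = -595/4

The minimum is at (98/3, 175/12). Substituting into each constraint, equality holds for C3 and C5; the remaining constraints have slack.

C3 and C5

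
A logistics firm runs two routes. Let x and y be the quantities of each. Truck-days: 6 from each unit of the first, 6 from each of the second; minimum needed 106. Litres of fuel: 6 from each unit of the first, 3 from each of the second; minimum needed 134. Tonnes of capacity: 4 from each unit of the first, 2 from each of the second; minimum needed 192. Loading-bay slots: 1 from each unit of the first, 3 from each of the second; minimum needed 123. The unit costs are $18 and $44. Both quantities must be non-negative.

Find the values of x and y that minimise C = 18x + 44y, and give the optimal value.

x = 33, y = 30, minimum C = 1914

Corner points and C = 18x + 44y:
  (0, 96) → C = 4224
  (123, 0) → C = 2214
  (33, 30) → C = 1914
The feasible region is unbounded (it extends along (0, 1), (1, 0)), but C strictly increases along every unbounded feasible direction, so there is no improving ray and the minimum is attained at a vertex.

The optimum lies where 4x + 2y = 192 and x + 3y = 123.
Solving simultaneously gives x = 33, y = 30.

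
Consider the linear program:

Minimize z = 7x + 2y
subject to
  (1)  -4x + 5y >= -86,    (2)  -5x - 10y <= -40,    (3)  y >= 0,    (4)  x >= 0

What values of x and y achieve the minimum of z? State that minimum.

Extreme points and z = 7x + 2y:
  (43/2, 0) → z = 301/2
  (8, 0) → z = 56
  (0, 4) → z = 8
The feasible region is unbounded (it extends along (0, 1), (5, 4)), but z strictly increases along every unbounded feasible direction, so there is no improving ray and the minimum is attained at a vertex.

The optimum lies where -5x - 10y = -40 and x = 0.
Solving simultaneously gives x = 0, y = 4.

x = 0, y = 4, minimum z = 8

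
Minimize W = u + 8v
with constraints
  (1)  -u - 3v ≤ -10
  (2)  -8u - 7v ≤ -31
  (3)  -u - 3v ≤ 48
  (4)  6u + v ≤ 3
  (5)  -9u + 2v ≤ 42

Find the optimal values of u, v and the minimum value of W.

Feasible corners and W = u + 8v:
  (-5/17, 81/17) → W = 643/17
  (-232/79, 615/79) → W = 4688/79
  (-12/7, 93/7) → W = 732/7

The optimum lies where -8u - 7v = -31 and 6u + v = 3.
Solving simultaneously gives u = -5/17, v = 81/17.

u = -5/17, v = 81/17, minimum W = 643/17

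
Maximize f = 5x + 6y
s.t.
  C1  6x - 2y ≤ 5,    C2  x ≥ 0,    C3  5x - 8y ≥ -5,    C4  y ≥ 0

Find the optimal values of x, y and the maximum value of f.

Corner points and f = 5x + 6y:
  (25/19, 55/38) → f = 290/19
  (5/6, 0) → f = 25/6
  (0, 5/8) → f = 15/4
  (0, 0) → f = 0

At the optimal vertex, 6x - 2y = 5 and 5x - 8y = -5.
Solving simultaneously gives x = 25/19, y = 55/38.

x = 25/19, y = 55/38, maximum f = 290/19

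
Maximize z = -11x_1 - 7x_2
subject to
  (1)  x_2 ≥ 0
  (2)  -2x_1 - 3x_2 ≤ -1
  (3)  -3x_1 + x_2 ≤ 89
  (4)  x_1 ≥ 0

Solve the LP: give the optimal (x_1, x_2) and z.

x_1 = 0, x_2 = 1/3, maximum z = -7/3

Extreme points and z = -11x_1 - 7x_2:
  (1/2, 0) → z = -11/2
  (0, 1/3) → z = -7/3
  (0, 89) → z = -623
The feasible region is unbounded (it extends along (1, 0), (1, 3)), but z strictly decreases along every unbounded feasible direction, so there is no improving ray and the maximum is attained at a vertex.

At the optimal vertex, -2x_1 - 3x_2 = -1 and x_1 = 0.
Solving simultaneously gives x_1 = 0, x_2 = 1/3.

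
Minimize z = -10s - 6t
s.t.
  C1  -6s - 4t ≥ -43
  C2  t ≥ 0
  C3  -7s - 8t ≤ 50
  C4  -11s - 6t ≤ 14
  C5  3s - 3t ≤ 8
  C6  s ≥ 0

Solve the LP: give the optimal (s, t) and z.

s = 161/30, t = 27/10, minimum z = -1048/15

Corner points and z = -10s - 6t:
  (161/30, 27/10) → z = -1048/15
  (0, 43/4) → z = -129/2
  (8/3, 0) → z = -80/3
  (0, 0) → z = 0

The optimum lies where -6s - 4t = -43 and 3s - 3t = 8.
Solving simultaneously gives s = 161/30, t = 27/10.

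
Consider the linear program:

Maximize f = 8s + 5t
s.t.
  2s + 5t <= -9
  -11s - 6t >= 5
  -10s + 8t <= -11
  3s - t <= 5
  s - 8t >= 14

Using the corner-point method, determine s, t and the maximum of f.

s = 29/43, t = -89/43, maximum f = -213/43

The feasible region is unbounded (it extends along (-4, -5), (-1, -3)), but f strictly decreases along every unbounded feasible direction, so there is no improving ray and the maximum is attained at a vertex.

The optimum lies where 2s + 5t = -9 and -11s - 6t = 5.
Solving simultaneously gives s = 29/43, t = -89/43.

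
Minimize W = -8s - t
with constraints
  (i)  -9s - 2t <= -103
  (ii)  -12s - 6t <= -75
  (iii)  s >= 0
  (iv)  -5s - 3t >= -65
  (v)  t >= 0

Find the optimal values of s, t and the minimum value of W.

Vertices and W = -8s - t:
  (179/17, 70/17) → W = -1502/17
  (103/9, 0) → W = -824/9
  (13, 0) → W = -104

The optimum lies where -5s - 3t = -65 and t = 0.
Solving simultaneously gives s = 13, t = 0.

s = 13, t = 0, minimum W = -104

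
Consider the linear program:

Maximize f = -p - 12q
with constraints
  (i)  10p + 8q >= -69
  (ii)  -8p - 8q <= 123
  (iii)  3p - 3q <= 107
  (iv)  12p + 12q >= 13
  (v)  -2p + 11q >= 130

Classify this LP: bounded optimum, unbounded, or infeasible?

Corner points and f = -p - 12q:
  (-233/6, 479/12) → f = -2641/6
  (1567/27, 604/27) → f = -8815/27
  (-109/12, 61/6) → f = -1355/12
The feasible region has finitely many vertices and no improving ray; the maximum is -1355/12 at (-109/12, 61/6).

bounded optimum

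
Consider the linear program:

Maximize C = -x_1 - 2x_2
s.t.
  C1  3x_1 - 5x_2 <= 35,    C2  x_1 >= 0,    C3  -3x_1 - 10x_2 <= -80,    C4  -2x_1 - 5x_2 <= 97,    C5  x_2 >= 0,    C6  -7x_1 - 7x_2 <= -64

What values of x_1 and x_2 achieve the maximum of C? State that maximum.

x_1 = 80/49, x_2 = 368/49, maximum C = -816/49

The feasible region is unbounded (it extends along (0, 1), (5, 3)), but C strictly decreases along every unbounded feasible direction, so there is no improving ray and the maximum is attained at a vertex.

The optimum lies where -3x_1 - 10x_2 = -80 and -7x_1 - 7x_2 = -64.
Solving simultaneously gives x_1 = 80/49, x_2 = 368/49.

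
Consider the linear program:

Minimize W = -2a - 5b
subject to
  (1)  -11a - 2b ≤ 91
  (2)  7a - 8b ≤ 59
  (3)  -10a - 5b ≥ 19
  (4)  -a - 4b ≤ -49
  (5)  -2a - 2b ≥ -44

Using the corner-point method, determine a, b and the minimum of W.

a = -417/35, b = 701/35, minimum W = -2671/35

Extreme points and W = -2a - 5b:
  (-417/35, 701/35) → W = -2671/35
  (-11, 15) → W = -53
  (-321/35, 509/35) → W = -1903/35

The optimum lies where -11a - 2b = 91 and -10a - 5b = 19.
Solving simultaneously gives a = -417/35, b = 701/35.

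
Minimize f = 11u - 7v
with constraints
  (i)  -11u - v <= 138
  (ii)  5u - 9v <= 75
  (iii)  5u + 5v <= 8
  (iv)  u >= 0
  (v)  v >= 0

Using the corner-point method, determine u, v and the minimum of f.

u = 0, v = 8/5, minimum f = -56/5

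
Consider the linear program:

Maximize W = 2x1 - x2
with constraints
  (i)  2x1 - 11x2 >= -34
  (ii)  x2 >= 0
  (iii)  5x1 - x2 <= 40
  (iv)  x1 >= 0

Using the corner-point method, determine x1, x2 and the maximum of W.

x1 = 8, x2 = 0, maximum W = 16

Feasible corners and W = 2x1 - x2:
  (474/53, 250/53) → W = 698/53
  (0, 34/11) → W = -34/11
  (8, 0) → W = 16
  (0, 0) → W = 0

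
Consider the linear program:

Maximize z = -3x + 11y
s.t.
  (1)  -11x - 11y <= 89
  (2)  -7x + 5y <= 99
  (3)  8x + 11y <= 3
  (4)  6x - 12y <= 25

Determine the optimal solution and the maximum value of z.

Vertices and z = -3x + 11y:
  (-767/66, 233/66) → z = 2432/33
  (-793/198, -809/198) → z = -3260/99
  (-358/39, 271/39) → z = 4055/39
  (311/162, -91/81) → z = -2935/162

The binding constraints are -7x + 5y = 99 and 8x + 11y = 3.
Solving simultaneously gives x = -358/39, y = 271/39.

x = -358/39, y = 271/39, maximum z = 4055/39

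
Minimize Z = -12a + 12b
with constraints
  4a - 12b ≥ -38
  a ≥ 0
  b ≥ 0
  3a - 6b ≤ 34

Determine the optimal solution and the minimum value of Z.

Vertices and Z = -12a + 12b:
  (0, 19/6) → Z = 38
  (53, 125/6) → Z = -386
  (0, 0) → Z = 0
  (34/3, 0) → Z = -136

The binding constraints are 4a - 12b = -38 and 3a - 6b = 34.
Solving simultaneously gives a = 53, b = 125/6.

a = 53, b = 125/6, minimum Z = -386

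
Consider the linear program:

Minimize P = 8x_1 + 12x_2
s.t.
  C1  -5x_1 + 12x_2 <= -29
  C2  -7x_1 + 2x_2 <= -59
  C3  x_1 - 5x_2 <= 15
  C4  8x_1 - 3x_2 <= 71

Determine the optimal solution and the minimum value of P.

x_1 = 265/33, x_2 = -46/33, minimum P = 1568/33

Vertices and P = 8x_1 + 12x_2:
  (325/37, 46/37) → P = 3152/37
  (85/9, 41/27) → P = 844/9
  (265/33, -46/33) → P = 1568/33
  (310/37, -49/37) → P = 1892/37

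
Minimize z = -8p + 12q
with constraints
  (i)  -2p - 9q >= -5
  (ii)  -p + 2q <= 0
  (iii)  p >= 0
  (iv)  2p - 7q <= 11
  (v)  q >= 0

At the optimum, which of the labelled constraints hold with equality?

(i) and (v)

Feasible corners and z = -8p + 12q:
  (10/13, 5/13) → z = -20/13
  (5/2, 0) → z = -20
  (0, 0) → z = 0

The minimum is at (5/2, 0). Substituting into each constraint, equality holds for (i) and (v); the remaining constraints have slack.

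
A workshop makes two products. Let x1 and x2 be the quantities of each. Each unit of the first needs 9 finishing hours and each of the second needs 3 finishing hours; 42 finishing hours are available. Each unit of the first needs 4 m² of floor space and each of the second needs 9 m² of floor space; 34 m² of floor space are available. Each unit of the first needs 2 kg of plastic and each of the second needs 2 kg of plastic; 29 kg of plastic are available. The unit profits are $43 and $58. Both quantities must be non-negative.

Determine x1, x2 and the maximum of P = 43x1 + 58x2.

x1 = 4, x2 = 2, maximum P = 288

Vertices and P = 43x1 + 58x2:
  (0, 0) → P = 0
  (0, 34/9) → P = 1972/9
  (14/3, 0) → P = 602/3
  (4, 2) → P = 288

The optimum lies where 9x1 + 3x2 = 42 and 4x1 + 9x2 = 34.
Solving simultaneously gives x1 = 4, x2 = 2.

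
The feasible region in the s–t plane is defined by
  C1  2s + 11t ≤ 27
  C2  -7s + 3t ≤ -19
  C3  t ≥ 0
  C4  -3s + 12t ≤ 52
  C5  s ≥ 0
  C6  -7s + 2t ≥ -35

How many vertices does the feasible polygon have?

The feasible vertices (each the meet of two boundaries and inside every other half-plane) are:
  (290/83, 151/83)
  (439/81, 119/81)
  (19/7, 0)
  (5, 0)

4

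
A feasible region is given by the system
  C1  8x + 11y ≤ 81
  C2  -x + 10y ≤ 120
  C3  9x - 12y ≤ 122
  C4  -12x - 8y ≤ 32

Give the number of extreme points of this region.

4

Intersecting each pair of boundary lines and keeping only the points that satisfy every inequality leaves:
  (-510/91, 1041/91)
  (178/15, -19/15)
  (-10, 11)
  (74/27, -73/9)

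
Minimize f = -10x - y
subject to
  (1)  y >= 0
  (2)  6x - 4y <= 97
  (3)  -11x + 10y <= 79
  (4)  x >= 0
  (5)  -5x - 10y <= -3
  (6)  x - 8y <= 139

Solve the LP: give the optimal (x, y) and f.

x = 643/8, y = 1541/16, minimum f = -14401/16

Vertices and f = -10x - y:
  (97/6, 0) → f = -485/3
  (3/5, 0) → f = -6
  (643/8, 1541/16) → f = -14401/16
  (0, 79/10) → f = -79/10
  (0, 3/10) → f = -3/10

The optimum lies where 6x - 4y = 97 and -11x + 10y = 79.
Solving simultaneously gives x = 643/8, y = 1541/16.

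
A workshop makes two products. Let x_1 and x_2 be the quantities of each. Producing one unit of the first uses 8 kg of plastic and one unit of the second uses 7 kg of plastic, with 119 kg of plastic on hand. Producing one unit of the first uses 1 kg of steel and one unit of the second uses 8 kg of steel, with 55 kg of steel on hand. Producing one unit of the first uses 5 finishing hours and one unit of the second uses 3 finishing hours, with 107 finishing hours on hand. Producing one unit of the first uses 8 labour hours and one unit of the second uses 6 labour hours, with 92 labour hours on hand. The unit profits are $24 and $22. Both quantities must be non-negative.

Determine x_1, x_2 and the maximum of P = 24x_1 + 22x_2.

x_1 = 7, x_2 = 6, maximum P = 300

Corner points and P = 24x_1 + 22x_2:
  (0, 0) → P = 0
  (0, 55/8) → P = 605/4
  (23/2, 0) → P = 276
  (7, 6) → P = 300

At the optimal vertex, x_1 + 8x_2 = 55 and 8x_1 + 6x_2 = 92.
Solving simultaneously gives x_1 = 7, x_2 = 6.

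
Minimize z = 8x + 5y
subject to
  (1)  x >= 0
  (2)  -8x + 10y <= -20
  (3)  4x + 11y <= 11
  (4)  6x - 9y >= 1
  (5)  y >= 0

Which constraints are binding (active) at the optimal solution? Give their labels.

(2) and (5)

Extreme points and z = 8x + 5y:
  (165/64, 1/16) → z = 335/16
  (5/2, 0) → z = 20
  (11/4, 0) → z = 22

The minimum is at (5/2, 0). Substituting into each constraint, equality holds for (2) and (5); the remaining constraints have slack.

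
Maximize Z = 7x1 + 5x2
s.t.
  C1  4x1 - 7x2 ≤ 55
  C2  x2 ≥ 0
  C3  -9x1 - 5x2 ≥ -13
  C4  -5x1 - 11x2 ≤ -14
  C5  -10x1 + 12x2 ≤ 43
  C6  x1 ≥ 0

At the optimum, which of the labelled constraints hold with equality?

Corner points and Z = 7x1 + 5x2:
  (73/74, 61/74) → Z = 408/37
  (0, 13/5) → Z = 13
  (0, 14/11) → Z = 70/11

The maximum is at (0, 13/5). Substituting into each constraint, equality holds for C3 and C6; the remaining constraints have slack.

C3 and C6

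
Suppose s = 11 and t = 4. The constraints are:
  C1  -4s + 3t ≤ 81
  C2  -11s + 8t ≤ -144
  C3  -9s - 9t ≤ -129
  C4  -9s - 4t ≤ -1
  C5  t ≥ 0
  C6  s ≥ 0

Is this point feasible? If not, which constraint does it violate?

Constraint C2: -11s + 8t = -89, which is not ≤ -144. All other constraints are satisfied.

not feasible — violates C2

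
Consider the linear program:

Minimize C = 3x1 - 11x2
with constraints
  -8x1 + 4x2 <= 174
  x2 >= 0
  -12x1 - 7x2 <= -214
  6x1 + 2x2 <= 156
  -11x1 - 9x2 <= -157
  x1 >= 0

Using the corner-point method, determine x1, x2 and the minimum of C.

Corner points and C = 3x1 - 11x2:
  (69/10, 573/10) → C = -3048/5
  (0, 87/2) → C = -957/2
  (107/6, 0) → C = 107/2
  (26, 0) → C = 78
  (0, 214/7) → C = -2354/7

The optimum lies where -8x1 + 4x2 = 174 and 6x1 + 2x2 = 156.
Solving simultaneously gives x1 = 69/10, x2 = 573/10.

x1 = 69/10, x2 = 573/10, minimum C = -3048/5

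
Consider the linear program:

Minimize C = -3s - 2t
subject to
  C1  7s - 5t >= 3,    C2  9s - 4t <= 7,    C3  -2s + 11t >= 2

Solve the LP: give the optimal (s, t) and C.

Extreme points and C = -3s - 2t:
  (23/17, 22/17) → C = -113/17
  (43/67, 20/67) → C = -169/67
  (85/91, 32/91) → C = -319/91

s = 23/17, t = 22/17, minimum C = -113/17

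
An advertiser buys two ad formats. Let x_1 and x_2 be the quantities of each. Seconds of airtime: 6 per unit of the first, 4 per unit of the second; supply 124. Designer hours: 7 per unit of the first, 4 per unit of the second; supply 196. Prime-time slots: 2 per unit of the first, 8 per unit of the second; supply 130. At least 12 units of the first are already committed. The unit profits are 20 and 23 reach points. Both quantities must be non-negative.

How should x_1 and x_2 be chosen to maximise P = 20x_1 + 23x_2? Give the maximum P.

Vertices and P = 20x_1 + 23x_2:
  (62/3, 0) → P = 1240/3
  (12, 0) → P = 240
  (12, 13) → P = 539

The optimum lies where 6x_1 + 4x_2 = 124 and x_1 = 12.
Solving simultaneously gives x_1 = 12, x_2 = 13.

x_1 = 12, x_2 = 13, maximum P = 539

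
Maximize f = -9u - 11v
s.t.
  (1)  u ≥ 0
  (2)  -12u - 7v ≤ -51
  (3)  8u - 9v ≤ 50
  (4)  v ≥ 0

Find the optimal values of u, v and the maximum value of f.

u = 17/4, v = 0, maximum f = -153/4

Vertices and f = -9u - 11v:
  (0, 51/7) → f = -561/7
  (17/4, 0) → f = -153/4
  (25/4, 0) → f = -225/4
The feasible region is unbounded (it extends along (0, 1), (9, 8)), but f strictly decreases along every unbounded feasible direction, so there is no improving ray and the maximum is attained at a vertex.

The binding constraints are -12u - 7v = -51 and v = 0.
Solving simultaneously gives u = 17/4, v = 0.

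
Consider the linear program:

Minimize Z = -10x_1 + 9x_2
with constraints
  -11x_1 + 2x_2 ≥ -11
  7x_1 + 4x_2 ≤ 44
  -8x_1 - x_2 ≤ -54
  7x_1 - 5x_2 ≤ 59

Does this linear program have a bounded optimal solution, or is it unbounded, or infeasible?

infeasible

The boundaries -11x_1 + 2x_2 = -11 and 7x_1 + 4x_2 = 44 meet at (66/29, 407/58), but that point violates -8x_1 - x_2 ≤ -54. Every candidate vertex is excluded by some other constraint, so the feasible region is empty.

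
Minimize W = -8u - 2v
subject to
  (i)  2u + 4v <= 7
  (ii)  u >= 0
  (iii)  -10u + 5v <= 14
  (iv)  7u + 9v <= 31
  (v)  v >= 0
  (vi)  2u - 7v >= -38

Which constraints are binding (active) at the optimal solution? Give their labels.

(i) and (v)

Corner points and W = -8u - 2v:
  (0, 7/4) → W = -7/2
  (7/2, 0) → W = -28
  (0, 0) → W = 0

The minimum is at (7/2, 0). Substituting into each constraint, equality holds for (i) and (v); the remaining constraints have slack.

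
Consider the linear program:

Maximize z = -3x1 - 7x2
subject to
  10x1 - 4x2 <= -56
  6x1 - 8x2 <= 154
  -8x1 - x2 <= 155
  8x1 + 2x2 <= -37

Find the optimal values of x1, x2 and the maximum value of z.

x1 = -338/21, x2 = -551/21, maximum z = 4871/21

Extreme points and z = -3x1 - 7x2:
  (-338/21, -551/21) → z = 4871/21
  (-5, 3/2) → z = 9/2
  (-273/8, 118) → z = -5789/8

The optimum lies where 10x1 - 4x2 = -56 and -8x1 - x2 = 155.
Solving simultaneously gives x1 = -338/21, x2 = -551/21.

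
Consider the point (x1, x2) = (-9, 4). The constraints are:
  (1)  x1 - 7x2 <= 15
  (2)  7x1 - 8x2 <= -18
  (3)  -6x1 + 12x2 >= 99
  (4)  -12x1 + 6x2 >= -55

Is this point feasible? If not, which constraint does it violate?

feasible

(1): -37 ≤ 15 ✓
(2): -95 ≤ -18 ✓
(3): 102 ≥ 99 ✓
(4): 132 ≥ -55 ✓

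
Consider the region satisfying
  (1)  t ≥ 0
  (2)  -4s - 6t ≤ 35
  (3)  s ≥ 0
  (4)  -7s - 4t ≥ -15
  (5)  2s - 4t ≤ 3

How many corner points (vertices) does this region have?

The feasible vertices (each the meet of two boundaries and inside every other half-plane) are:
  (0, 0)
  (3/2, 0)
  (0, 15/4)
  (2, 1/4)

4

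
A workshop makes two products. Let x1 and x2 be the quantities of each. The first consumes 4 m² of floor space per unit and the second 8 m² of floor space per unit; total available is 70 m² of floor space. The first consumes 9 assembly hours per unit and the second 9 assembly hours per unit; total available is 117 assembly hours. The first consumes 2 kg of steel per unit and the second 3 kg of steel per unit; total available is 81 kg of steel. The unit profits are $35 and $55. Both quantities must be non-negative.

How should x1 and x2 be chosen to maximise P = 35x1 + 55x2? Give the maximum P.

x1 = 17/2, x2 = 9/2, maximum P = 545

Extreme points and P = 35x1 + 55x2:
  (0, 0) → P = 0
  (0, 35/4) → P = 1925/4
  (13, 0) → P = 455
  (17/2, 9/2) → P = 545

The optimum lies where 4x1 + 8x2 = 70 and 9x1 + 9x2 = 117.
Solving simultaneously gives x1 = 17/2, x2 = 9/2.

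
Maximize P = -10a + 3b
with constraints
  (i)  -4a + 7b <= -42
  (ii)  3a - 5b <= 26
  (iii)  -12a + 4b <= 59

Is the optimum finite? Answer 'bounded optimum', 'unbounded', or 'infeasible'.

infeasible

The boundaries -4a + 7b = -42 and 3a - 5b = 26 meet at (-28, -22), but that point violates -12a + 4b ≤ 59. Every candidate vertex is excluded by some other constraint, so the feasible region is empty.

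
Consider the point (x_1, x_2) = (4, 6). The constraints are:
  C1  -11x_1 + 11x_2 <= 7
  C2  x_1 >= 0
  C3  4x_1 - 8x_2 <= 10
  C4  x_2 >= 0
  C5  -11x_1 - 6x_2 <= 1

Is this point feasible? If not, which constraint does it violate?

Constraint C1: -11x_1 + 11x_2 = 22, which is not ≤ 7. All other constraints are satisfied.

not feasible — violates C1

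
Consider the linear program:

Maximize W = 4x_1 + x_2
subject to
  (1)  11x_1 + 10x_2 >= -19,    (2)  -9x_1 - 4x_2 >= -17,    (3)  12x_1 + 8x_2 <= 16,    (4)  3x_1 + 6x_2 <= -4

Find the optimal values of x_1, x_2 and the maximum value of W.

Extreme points and W = 4x_1 + x_2:
  (123/23, -179/23) → W = 313/23
  (-37/18, 13/36) → W = -283/36
  (3, -5/2) → W = 19/2
  (8/3, -2) → W = 26/3

x_1 = 123/23, x_2 = -179/23, maximum W = 313/23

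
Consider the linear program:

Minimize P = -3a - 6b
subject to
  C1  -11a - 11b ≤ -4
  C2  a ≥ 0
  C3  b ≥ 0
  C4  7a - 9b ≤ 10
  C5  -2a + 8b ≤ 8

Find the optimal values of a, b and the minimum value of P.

a = 4, b = 2, minimum P = -24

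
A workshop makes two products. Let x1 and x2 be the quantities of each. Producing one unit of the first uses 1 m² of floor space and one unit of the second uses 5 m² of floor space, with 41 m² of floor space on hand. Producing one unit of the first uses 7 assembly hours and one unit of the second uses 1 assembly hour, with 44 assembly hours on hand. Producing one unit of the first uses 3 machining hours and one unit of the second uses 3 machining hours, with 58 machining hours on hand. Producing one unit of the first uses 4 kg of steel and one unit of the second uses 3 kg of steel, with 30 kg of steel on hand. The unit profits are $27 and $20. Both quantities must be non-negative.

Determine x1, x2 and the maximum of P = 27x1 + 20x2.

x1 = 6, x2 = 2, maximum P = 202

Vertices and P = 27x1 + 20x2:
  (0, 0) → P = 0
  (0, 41/5) → P = 164
  (44/7, 0) → P = 1188/7
  (27/17, 134/17) → P = 3409/17
  (6, 2) → P = 202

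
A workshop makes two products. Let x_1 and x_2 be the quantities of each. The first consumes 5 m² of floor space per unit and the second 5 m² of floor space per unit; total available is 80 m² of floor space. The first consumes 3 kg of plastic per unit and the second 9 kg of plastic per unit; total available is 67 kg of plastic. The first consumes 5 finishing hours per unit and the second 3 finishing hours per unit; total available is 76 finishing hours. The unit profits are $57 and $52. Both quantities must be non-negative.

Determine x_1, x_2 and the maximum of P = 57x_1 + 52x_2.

x_1 = 14, x_2 = 2, maximum P = 902

Feasible corners and P = 57x_1 + 52x_2:
  (0, 0) → P = 0
  (0, 67/9) → P = 3484/9
  (76/5, 0) → P = 4332/5
  (77/6, 19/6) → P = 5377/6
  (14, 2) → P = 902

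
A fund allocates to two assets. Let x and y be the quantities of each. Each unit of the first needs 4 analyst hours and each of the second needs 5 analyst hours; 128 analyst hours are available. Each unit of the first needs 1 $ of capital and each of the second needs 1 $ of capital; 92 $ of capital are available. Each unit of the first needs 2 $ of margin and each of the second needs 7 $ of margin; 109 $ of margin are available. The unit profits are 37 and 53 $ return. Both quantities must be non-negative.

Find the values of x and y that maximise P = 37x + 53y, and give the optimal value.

Vertices and P = 37x + 53y:
  (0, 0) → P = 0
  (0, 109/7) → P = 5777/7
  (32, 0) → P = 1184
  (39/2, 10) → P = 2503/2

x = 39/2, y = 10, maximum P = 2503/2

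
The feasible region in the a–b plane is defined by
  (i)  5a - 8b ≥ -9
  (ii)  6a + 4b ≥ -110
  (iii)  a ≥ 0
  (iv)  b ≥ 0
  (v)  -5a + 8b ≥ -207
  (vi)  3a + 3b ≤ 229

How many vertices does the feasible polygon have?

Of the 14 pairwise boundary intersections, those satisfying every inequality are:
  (0, 9/8)
  (1805/39, 1172/39)
  (0, 0)
  (207/5, 0)
  (2453/39, 524/39)

5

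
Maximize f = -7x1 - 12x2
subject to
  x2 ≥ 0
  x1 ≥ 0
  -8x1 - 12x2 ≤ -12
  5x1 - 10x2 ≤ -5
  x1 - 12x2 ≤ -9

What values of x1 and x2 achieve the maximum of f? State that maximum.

x1 = 1/3, x2 = 7/9, maximum f = -35/3

Vertices and f = -7x1 - 12x2:
  (0, 1) → f = -12
  (1/3, 7/9) → f = -35/3
  (3/5, 4/5) → f = -69/5
The feasible region is unbounded (it extends along (0, 1), (2, 1)), but f strictly decreases along every unbounded feasible direction, so there is no improving ray and the maximum is attained at a vertex.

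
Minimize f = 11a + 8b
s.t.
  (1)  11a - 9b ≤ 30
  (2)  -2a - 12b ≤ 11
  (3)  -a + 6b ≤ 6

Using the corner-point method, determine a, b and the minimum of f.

a = -23/4, b = 1/24, minimum f = -755/12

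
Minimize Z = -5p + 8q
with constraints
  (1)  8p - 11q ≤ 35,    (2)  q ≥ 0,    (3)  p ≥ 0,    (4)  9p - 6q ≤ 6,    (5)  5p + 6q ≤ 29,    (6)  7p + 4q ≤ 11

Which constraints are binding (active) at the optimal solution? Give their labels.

(2) and (4)

Feasible corners and Z = -5p + 8q:
  (0, 0) → Z = 0
  (2/3, 0) → Z = -10/3
  (0, 11/4) → Z = 22
  (15/13, 19/26) → Z = 1/13

The minimum is at (2/3, 0). Substituting into each constraint, equality holds for (2) and (4); the remaining constraints have slack.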